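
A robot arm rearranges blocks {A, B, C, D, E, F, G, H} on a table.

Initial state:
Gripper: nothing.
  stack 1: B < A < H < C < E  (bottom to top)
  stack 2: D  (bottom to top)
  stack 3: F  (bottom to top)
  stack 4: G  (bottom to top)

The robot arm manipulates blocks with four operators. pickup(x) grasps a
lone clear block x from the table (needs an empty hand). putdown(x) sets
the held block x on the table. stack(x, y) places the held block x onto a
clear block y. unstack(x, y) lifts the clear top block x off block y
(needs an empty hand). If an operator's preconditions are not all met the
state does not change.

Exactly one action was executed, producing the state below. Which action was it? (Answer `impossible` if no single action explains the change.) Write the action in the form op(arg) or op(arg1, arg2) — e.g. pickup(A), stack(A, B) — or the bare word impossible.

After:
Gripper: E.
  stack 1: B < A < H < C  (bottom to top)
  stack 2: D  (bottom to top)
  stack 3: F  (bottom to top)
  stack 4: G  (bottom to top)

unstack(E, C)

target: towers=[B/A/H/C; D; F; G] holding=E
         pickup(G) → towers=[B/A/H/C/E; D; F] holding=G
     unstack(E, C) → towers=[B/A/H/C; D; F; G] holding=E  ← match
         pickup(F) → towers=[B/A/H/C/E; D; G] holding=F
         pickup(D) → towers=[B/A/H/C/E; F; G] holding=D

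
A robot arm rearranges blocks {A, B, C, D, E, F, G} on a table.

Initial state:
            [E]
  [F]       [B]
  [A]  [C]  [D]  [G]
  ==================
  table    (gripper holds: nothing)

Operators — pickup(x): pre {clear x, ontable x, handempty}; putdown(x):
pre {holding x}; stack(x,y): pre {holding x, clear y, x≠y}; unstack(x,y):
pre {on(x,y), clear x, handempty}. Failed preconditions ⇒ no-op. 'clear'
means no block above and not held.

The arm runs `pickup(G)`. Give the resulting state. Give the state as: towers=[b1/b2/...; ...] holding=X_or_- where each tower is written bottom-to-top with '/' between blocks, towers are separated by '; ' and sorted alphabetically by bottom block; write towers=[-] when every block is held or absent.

towers=[A/F; C; D/B/E] holding=G

before: towers=[A/F; C; D/B/E; G] holding=-
pre[pickup(G)]: clear(G) ok, ontable(G) ok, handempty ok
all met → apply pickup(G)
after:  towers=[A/F; C; D/B/E] holding=G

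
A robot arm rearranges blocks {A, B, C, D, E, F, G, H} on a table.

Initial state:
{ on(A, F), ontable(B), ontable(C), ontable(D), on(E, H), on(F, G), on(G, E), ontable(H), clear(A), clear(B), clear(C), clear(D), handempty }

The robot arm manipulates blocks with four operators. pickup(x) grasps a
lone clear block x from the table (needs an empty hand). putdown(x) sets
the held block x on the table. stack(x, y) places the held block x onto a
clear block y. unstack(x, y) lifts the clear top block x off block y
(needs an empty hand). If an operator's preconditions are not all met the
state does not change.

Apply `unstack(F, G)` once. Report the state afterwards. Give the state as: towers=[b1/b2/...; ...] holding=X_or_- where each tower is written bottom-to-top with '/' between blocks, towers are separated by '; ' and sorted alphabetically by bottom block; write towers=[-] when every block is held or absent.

before: towers=[B; C; D; H/E/G/F/A] holding=-
pre[unstack(F, G)]: on(F,G) yes, clear(F) no, handempty yes
clear(F) unmet → unstack(F, G) is a no-op
after:  towers=[B; C; D; H/E/G/F/A] holding=-

towers=[B; C; D; H/E/G/F/A] holding=-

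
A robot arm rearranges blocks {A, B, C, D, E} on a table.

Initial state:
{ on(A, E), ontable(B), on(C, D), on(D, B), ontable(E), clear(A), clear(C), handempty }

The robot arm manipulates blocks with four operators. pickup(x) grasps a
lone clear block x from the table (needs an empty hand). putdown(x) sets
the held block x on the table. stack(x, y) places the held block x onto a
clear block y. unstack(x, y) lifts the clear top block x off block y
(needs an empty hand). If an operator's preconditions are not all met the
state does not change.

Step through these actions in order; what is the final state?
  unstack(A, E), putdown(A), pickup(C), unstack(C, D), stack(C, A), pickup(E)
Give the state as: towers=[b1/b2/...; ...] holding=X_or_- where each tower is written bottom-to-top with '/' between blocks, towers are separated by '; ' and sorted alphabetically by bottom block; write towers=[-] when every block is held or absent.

step 1 (unstack(A, E)): towers=[B/D/C; E] holding=A
step 2 (putdown(A)): towers=[A; B/D/C; E] holding=-
step 3 (pickup(C)) [no-op]: towers=[A; B/D/C; E] holding=-
step 4 (unstack(C, D)): towers=[A; B/D; E] holding=C
step 5 (stack(C, A)): towers=[A/C; B/D; E] holding=-
step 6 (pickup(E)): towers=[A/C; B/D] holding=E

towers=[A/C; B/D] holding=E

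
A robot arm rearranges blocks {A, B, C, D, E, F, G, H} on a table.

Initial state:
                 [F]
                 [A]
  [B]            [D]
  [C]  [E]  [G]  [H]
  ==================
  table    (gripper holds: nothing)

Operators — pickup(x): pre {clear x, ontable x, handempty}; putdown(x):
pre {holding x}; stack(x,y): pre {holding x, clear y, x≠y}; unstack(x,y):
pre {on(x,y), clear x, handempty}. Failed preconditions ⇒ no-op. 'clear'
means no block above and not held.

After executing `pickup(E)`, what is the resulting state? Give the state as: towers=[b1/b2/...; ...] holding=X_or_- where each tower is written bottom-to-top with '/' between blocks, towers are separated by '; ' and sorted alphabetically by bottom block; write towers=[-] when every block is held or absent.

before: towers=[C/B; E; G; H/D/A/F] holding=-
pre[pickup(E)]: clear(E) ok, ontable(E) ok, handempty ok
all met → apply pickup(E)
after:  towers=[C/B; G; H/D/A/F] holding=E

towers=[C/B; G; H/D/A/F] holding=E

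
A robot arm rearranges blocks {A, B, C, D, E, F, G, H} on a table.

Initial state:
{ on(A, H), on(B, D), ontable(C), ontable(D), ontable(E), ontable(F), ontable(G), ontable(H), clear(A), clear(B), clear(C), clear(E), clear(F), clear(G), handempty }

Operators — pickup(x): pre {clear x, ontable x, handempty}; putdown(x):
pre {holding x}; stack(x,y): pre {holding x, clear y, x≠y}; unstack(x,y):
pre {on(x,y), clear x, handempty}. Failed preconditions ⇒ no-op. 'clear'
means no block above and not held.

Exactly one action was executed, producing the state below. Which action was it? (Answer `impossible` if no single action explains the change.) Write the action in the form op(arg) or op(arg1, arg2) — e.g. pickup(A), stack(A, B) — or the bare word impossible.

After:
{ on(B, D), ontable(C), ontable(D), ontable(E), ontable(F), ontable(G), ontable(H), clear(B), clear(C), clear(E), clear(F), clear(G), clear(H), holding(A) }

target: towers=[C; D/B; E; F; G; H] holding=A
         pickup(G) → towers=[C; D/B; E; F; H/A] holding=G
     unstack(A, H) → towers=[C; D/B; E; F; G; H] holding=A  ← match
         pickup(E) → towers=[C; D/B; F; G; H/A] holding=E
     unstack(B, D) → towers=[C; D; E; F; G; H/A] holding=B
         pickup(F) → towers=[C; D/B; E; G; H/A] holding=F
         pickup(C) → towers=[D/B; E; F; G; H/A] holding=C

unstack(A, H)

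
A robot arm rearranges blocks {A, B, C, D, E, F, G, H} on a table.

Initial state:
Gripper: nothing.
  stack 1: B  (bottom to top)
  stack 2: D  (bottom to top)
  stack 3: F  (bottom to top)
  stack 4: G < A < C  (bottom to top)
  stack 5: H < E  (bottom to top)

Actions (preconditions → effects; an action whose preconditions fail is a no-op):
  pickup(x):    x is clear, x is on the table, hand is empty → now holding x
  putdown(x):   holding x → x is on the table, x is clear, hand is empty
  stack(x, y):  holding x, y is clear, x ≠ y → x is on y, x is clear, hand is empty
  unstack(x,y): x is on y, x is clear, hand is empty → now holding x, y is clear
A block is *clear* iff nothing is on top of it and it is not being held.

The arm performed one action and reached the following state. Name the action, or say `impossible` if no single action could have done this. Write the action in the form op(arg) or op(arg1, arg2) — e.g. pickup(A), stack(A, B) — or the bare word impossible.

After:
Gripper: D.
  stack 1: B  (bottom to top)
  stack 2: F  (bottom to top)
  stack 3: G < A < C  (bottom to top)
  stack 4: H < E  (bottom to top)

target: towers=[B; F; G/A/C; H/E] holding=D
     unstack(E, H) → towers=[B; D; F; G/A/C; H] holding=E
         pickup(B) → towers=[D; F; G/A/C; H/E] holding=B
         pickup(F) → towers=[B; D; G/A/C; H/E] holding=F
         pickup(D) → towers=[B; F; G/A/C; H/E] holding=D  ← match
     unstack(C, A) → towers=[B; D; F; G/A; H/E] holding=C

pickup(D)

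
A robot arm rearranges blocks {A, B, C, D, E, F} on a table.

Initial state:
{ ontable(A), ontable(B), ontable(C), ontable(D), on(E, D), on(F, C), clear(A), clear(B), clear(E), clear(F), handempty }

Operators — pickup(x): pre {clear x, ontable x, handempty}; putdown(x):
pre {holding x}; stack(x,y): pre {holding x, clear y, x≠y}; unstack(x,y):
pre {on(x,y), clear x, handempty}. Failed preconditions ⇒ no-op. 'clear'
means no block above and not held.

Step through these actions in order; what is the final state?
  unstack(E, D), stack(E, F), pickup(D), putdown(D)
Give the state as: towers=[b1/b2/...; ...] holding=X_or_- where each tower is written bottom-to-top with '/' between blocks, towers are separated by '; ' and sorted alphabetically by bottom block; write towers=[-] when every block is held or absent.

towers=[A; B; C/F/E; D] holding=-

step 1 (unstack(E, D)): towers=[A; B; C/F; D] holding=E
step 2 (stack(E, F)): towers=[A; B; C/F/E; D] holding=-
step 3 (pickup(D)): towers=[A; B; C/F/E] holding=D
step 4 (putdown(D)): towers=[A; B; C/F/E; D] holding=-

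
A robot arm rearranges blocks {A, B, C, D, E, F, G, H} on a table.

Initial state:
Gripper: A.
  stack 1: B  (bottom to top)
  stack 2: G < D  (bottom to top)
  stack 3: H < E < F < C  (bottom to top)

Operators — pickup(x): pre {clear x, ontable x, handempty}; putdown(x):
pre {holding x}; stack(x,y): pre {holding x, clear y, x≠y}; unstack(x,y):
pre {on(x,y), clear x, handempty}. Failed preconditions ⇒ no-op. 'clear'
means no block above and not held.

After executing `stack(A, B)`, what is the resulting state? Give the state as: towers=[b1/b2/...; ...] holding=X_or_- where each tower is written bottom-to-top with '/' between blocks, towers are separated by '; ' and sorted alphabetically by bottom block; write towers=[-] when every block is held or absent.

before: towers=[B; G/D; H/E/F/C] holding=A
pre[stack(A, B)]: holding(A) ✓, clear(B) ✓, A≠B ✓
all met → apply stack(A, B)
after:  towers=[B/A; G/D; H/E/F/C] holding=-

towers=[B/A; G/D; H/E/F/C] holding=-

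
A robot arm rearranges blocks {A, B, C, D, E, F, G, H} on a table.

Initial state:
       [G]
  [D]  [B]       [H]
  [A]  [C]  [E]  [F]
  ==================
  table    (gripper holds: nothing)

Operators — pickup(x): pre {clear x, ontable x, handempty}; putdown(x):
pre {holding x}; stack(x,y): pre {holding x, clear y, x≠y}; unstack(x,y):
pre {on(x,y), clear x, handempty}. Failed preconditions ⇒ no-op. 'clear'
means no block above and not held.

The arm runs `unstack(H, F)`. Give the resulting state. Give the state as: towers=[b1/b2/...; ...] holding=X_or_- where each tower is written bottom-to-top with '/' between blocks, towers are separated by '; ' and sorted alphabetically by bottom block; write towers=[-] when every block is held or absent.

before: towers=[A/D; C/B/G; E; F/H] holding=-
pre[unstack(H, F)]: on(H,F) ✓, clear(H) ✓, handempty ✓
all met → apply unstack(H, F)
after:  towers=[A/D; C/B/G; E; F] holding=H

towers=[A/D; C/B/G; E; F] holding=H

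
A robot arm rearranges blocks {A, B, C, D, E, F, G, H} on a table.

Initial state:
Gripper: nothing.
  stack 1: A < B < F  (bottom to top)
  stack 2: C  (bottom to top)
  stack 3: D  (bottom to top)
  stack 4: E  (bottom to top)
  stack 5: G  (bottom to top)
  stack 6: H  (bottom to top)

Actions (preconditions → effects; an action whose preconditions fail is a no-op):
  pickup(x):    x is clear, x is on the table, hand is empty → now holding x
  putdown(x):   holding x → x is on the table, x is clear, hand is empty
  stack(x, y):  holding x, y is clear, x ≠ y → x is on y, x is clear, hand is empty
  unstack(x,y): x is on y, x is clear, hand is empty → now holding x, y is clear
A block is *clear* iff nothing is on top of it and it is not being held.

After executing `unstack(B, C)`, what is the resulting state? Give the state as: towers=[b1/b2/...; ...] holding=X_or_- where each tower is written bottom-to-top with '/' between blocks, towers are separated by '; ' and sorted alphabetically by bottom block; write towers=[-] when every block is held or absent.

towers=[A/B/F; C; D; E; G; H] holding=-

before: towers=[A/B/F; C; D; E; G; H] holding=-
pre[unstack(B, C)]: on(B,C) no, clear(B) no, handempty yes
on(B,C), clear(B) unmet → unstack(B, C) is a no-op
after:  towers=[A/B/F; C; D; E; G; H] holding=-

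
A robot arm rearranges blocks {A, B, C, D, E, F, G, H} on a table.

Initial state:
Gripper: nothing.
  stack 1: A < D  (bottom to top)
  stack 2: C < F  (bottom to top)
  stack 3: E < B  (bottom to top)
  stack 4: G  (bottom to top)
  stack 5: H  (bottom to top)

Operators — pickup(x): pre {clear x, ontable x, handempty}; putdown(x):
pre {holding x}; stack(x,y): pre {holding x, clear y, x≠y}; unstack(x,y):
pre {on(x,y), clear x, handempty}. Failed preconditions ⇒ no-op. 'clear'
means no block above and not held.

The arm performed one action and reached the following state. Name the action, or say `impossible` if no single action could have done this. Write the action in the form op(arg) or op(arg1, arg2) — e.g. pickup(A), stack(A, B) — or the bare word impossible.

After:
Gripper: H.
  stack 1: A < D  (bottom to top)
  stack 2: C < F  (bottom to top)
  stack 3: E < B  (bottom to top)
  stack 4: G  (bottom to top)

target: towers=[A/D; C/F; E/B; G] holding=H
         pickup(G) → towers=[A/D; C/F; E/B; H] holding=G
         pickup(H) → towers=[A/D; C/F; E/B; G] holding=H  ← match
     unstack(B, E) → towers=[A/D; C/F; E; G; H] holding=B
     unstack(F, C) → towers=[A/D; C; E/B; G; H] holding=F
     unstack(D, A) → towers=[A; C/F; E/B; G; H] holding=D

pickup(H)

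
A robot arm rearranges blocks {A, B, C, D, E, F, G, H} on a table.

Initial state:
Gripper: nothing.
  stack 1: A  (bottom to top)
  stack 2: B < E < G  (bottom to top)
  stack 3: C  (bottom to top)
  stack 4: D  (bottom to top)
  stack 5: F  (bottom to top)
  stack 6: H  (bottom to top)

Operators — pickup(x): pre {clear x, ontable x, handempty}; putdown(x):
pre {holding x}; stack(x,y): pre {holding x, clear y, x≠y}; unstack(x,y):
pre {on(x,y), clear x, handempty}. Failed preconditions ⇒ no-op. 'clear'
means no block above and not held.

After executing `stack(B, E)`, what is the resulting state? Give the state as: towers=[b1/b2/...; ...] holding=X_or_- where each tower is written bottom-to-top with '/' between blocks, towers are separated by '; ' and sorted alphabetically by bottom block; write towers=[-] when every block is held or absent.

towers=[A; B/E/G; C; D; F; H] holding=-

before: towers=[A; B/E/G; C; D; F; H] holding=-
pre[stack(B, E)]: holding(B) ✗, clear(E) ✗, B≠E ✓
holding(B), clear(E) unmet → stack(B, E) is a no-op
after:  towers=[A; B/E/G; C; D; F; H] holding=-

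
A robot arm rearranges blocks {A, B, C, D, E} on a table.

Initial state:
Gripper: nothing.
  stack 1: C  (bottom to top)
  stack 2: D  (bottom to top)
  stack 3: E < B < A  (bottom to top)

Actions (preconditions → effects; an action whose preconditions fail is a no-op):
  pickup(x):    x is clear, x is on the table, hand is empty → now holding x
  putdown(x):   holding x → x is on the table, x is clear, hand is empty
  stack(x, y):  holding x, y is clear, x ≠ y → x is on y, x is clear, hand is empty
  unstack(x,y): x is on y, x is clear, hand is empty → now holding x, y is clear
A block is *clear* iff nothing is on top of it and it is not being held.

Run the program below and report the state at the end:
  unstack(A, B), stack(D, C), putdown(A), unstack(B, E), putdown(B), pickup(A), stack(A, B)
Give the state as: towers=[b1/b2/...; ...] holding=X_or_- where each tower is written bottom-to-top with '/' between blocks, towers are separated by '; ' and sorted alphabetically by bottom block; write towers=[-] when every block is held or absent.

towers=[B/A; C; D; E] holding=-

step 1 (unstack(A, B)): towers=[C; D; E/B] holding=A
step 2 (stack(D, C)) [no-op]: towers=[C; D; E/B] holding=A
step 3 (putdown(A)): towers=[A; C; D; E/B] holding=-
step 4 (unstack(B, E)): towers=[A; C; D; E] holding=B
step 5 (putdown(B)): towers=[A; B; C; D; E] holding=-
step 6 (pickup(A)): towers=[B; C; D; E] holding=A
step 7 (stack(A, B)): towers=[B/A; C; D; E] holding=-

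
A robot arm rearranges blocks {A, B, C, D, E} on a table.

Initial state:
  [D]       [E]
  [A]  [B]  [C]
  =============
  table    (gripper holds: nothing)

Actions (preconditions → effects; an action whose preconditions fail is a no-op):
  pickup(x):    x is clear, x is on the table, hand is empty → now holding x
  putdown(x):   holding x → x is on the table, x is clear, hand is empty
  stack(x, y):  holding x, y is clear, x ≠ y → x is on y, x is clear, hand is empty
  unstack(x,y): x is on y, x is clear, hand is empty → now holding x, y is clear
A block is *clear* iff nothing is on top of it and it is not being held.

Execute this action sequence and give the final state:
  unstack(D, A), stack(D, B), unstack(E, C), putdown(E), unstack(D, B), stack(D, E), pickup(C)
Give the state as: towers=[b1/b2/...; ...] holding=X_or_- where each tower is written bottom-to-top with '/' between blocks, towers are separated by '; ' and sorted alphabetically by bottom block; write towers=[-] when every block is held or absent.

towers=[A; B; E/D] holding=C

step 1 (unstack(D, A)): towers=[A; B; C/E] holding=D
step 2 (stack(D, B)): towers=[A; B/D; C/E] holding=-
step 3 (unstack(E, C)): towers=[A; B/D; C] holding=E
step 4 (putdown(E)): towers=[A; B/D; C; E] holding=-
step 5 (unstack(D, B)): towers=[A; B; C; E] holding=D
step 6 (stack(D, E)): towers=[A; B; C; E/D] holding=-
step 7 (pickup(C)): towers=[A; B; E/D] holding=C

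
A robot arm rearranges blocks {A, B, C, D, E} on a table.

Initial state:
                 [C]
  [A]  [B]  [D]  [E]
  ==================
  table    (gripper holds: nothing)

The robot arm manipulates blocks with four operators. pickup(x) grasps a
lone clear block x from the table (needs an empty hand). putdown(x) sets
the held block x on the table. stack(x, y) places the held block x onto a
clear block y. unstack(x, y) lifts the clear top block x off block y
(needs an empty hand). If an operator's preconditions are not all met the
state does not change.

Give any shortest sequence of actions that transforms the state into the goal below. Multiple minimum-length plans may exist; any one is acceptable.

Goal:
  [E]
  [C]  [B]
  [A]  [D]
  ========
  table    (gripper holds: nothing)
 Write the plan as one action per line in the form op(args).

pickup(B)
stack(B, D)
unstack(C, E)
stack(C, A)
pickup(E)
stack(E, C)

step 1 (pickup(B)): towers=[A; D; E/C] holding=B
step 2 (stack(B, D)): towers=[A; D/B; E/C] holding=-
step 3 (unstack(C, E)): towers=[A; D/B; E] holding=C
step 4 (stack(C, A)): towers=[A/C; D/B; E] holding=-
step 5 (pickup(E)): towers=[A/C; D/B] holding=E
step 6 (stack(E, C)): towers=[A/C/E; D/B] holding=-
goal check: towers=[A/C/E; D/B] holding=- — reached (length 6, optimal by BFS)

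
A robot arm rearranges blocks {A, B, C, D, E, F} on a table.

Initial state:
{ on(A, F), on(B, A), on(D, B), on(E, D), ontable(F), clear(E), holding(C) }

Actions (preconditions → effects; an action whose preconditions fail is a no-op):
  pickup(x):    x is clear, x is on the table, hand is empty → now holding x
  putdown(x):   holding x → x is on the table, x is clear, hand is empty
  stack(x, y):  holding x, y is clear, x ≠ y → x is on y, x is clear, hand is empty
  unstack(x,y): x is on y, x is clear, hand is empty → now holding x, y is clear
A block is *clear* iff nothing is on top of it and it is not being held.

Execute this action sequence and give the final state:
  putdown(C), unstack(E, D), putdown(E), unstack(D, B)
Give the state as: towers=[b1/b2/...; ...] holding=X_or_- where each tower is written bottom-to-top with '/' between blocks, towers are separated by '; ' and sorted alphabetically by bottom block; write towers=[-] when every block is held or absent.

towers=[C; E; F/A/B] holding=D

step 1 (putdown(C)): towers=[C; F/A/B/D/E] holding=-
step 2 (unstack(E, D)): towers=[C; F/A/B/D] holding=E
step 3 (putdown(E)): towers=[C; E; F/A/B/D] holding=-
step 4 (unstack(D, B)): towers=[C; E; F/A/B] holding=D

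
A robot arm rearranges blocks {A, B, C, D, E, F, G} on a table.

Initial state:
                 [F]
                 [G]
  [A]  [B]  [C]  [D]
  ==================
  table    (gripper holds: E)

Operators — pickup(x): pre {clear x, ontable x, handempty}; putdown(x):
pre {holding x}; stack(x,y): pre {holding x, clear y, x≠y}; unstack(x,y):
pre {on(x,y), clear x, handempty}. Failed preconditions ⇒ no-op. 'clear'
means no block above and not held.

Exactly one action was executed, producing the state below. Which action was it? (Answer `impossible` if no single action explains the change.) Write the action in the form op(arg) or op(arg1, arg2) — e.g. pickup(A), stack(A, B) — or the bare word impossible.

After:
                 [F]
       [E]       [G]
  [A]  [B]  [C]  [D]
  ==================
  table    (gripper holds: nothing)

target: towers=[A; B/E; C; D/G/F] holding=-
        putdown(E) → towers=[A; B; C; D/G/F; E] holding=-
       stack(E, B) → towers=[A; B/E; C; D/G/F] holding=-  ← match
       stack(E, F) → towers=[A; B; C; D/G/F/E] holding=-
       stack(E, A) → towers=[A/E; B; C; D/G/F] holding=-
       stack(E, C) → towers=[A; B; C/E; D/G/F] holding=-

stack(E, B)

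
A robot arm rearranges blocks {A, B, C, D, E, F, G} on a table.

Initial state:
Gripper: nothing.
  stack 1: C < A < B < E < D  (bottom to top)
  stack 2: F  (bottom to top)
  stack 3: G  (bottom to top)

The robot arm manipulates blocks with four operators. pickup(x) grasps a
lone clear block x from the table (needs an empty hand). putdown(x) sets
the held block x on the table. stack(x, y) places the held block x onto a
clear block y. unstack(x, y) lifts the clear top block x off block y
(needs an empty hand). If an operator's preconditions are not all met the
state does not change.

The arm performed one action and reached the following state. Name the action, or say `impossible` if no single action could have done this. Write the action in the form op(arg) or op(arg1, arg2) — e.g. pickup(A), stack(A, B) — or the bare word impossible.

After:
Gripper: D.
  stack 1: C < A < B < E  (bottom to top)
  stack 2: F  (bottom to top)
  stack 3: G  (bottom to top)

unstack(D, E)

target: towers=[C/A/B/E; F; G] holding=D
         pickup(F) → towers=[C/A/B/E/D; G] holding=F
         pickup(G) → towers=[C/A/B/E/D; F] holding=G
     unstack(D, E) → towers=[C/A/B/E; F; G] holding=D  ← match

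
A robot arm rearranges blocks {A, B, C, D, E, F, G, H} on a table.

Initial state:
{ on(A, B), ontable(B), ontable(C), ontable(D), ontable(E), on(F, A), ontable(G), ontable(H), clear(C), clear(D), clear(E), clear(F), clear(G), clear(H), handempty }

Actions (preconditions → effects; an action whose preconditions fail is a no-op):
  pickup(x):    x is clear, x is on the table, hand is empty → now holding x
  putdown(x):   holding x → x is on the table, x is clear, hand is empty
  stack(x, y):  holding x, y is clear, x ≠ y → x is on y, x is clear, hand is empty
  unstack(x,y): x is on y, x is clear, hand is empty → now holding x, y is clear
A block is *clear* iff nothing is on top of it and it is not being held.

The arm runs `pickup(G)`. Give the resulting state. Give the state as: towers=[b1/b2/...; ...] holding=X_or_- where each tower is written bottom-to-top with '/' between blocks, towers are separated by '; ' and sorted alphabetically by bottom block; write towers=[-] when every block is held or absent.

towers=[B/A/F; C; D; E; H] holding=G

before: towers=[B/A/F; C; D; E; G; H] holding=-
pre[pickup(G)]: clear(G) yes, ontable(G) yes, handempty yes
all met → apply pickup(G)
after:  towers=[B/A/F; C; D; E; H] holding=G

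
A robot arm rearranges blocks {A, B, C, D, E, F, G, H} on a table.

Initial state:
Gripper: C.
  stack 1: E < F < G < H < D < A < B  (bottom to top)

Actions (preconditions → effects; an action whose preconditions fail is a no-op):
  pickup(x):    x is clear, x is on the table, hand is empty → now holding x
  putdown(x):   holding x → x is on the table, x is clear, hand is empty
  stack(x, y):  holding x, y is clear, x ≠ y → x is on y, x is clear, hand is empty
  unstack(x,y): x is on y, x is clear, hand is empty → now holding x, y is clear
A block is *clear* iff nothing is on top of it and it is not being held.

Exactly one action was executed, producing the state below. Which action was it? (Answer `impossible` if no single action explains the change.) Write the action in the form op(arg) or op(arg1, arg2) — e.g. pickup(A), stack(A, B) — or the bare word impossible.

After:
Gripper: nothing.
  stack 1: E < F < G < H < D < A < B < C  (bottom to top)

target: towers=[E/F/G/H/D/A/B/C] holding=-
        putdown(C) → towers=[C; E/F/G/H/D/A/B] holding=-
       stack(C, B) → towers=[E/F/G/H/D/A/B/C] holding=-  ← match

stack(C, B)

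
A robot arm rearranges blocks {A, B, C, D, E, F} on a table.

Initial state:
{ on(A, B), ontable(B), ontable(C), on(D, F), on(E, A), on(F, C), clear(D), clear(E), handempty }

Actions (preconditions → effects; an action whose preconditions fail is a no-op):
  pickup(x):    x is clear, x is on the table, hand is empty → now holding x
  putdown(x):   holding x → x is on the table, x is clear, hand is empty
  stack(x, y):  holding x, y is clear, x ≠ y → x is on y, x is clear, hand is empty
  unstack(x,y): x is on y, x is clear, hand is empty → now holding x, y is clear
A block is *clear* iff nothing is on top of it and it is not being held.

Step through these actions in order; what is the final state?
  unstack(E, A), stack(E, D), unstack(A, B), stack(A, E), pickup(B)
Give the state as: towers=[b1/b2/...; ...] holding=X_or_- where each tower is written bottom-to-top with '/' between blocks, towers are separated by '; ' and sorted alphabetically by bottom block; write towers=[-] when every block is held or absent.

towers=[C/F/D/E/A] holding=B

step 1 (unstack(E, A)): towers=[B/A; C/F/D] holding=E
step 2 (stack(E, D)): towers=[B/A; C/F/D/E] holding=-
step 3 (unstack(A, B)): towers=[B; C/F/D/E] holding=A
step 4 (stack(A, E)): towers=[B; C/F/D/E/A] holding=-
step 5 (pickup(B)): towers=[C/F/D/E/A] holding=B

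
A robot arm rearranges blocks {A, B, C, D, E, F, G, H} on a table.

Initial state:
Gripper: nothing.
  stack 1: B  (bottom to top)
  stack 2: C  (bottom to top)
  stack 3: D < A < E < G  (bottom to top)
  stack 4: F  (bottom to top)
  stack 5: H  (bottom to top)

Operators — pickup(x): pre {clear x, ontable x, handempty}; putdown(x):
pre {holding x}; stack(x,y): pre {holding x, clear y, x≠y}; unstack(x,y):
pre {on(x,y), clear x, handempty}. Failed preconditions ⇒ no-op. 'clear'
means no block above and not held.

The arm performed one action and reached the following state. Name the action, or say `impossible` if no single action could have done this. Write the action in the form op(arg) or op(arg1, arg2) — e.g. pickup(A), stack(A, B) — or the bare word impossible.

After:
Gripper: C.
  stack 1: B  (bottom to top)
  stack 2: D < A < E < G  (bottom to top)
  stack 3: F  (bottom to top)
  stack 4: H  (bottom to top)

target: towers=[B; D/A/E/G; F; H] holding=C
     unstack(G, E) → towers=[B; C; D/A/E; F; H] holding=G
         pickup(H) → towers=[B; C; D/A/E/G; F] holding=H
         pickup(B) → towers=[C; D/A/E/G; F; H] holding=B
         pickup(F) → towers=[B; C; D/A/E/G; H] holding=F
         pickup(C) → towers=[B; D/A/E/G; F; H] holding=C  ← match

pickup(C)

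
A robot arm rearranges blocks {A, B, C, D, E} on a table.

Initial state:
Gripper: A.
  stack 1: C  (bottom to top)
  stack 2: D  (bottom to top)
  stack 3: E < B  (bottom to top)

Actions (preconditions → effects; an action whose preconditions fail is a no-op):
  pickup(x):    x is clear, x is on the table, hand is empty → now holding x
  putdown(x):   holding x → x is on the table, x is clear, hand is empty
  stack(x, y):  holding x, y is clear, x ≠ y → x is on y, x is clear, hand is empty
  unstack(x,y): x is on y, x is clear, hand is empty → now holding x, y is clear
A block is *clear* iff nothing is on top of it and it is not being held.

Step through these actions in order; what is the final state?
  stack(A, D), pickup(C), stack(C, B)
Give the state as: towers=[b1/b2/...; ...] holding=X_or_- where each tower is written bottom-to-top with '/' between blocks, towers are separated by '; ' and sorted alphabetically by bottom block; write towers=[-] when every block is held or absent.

step 1 (stack(A, D)): towers=[C; D/A; E/B] holding=-
step 2 (pickup(C)): towers=[D/A; E/B] holding=C
step 3 (stack(C, B)): towers=[D/A; E/B/C] holding=-

towers=[D/A; E/B/C] holding=-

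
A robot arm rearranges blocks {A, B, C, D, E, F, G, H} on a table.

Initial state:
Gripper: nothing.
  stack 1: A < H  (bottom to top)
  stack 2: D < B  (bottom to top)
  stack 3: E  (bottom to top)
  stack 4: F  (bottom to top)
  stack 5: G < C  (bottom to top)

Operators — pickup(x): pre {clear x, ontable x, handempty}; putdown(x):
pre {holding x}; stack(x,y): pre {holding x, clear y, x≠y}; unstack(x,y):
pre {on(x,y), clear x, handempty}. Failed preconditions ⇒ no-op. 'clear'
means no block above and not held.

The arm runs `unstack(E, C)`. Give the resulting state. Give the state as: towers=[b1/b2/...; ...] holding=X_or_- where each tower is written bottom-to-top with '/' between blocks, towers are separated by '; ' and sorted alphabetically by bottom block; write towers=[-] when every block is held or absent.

towers=[A/H; D/B; E; F; G/C] holding=-

before: towers=[A/H; D/B; E; F; G/C] holding=-
pre[unstack(E, C)]: on(E,C) no, clear(E) yes, handempty yes
on(E,C) unmet → unstack(E, C) is a no-op
after:  towers=[A/H; D/B; E; F; G/C] holding=-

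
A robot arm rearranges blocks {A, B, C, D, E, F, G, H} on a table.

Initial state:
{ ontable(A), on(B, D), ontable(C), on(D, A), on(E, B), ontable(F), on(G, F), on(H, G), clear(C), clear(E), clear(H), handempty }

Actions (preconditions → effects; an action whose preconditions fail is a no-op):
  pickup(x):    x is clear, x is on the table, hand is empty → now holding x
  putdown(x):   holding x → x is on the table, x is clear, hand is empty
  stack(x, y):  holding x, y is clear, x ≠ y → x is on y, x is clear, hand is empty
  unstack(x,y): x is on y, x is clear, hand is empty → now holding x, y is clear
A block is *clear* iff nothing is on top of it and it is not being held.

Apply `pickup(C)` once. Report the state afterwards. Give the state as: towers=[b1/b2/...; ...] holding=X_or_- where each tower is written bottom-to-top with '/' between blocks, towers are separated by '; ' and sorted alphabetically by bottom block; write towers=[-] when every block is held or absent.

towers=[A/D/B/E; F/G/H] holding=C

before: towers=[A/D/B/E; C; F/G/H] holding=-
pre[pickup(C)]: clear(C) ok, ontable(C) ok, handempty ok
all met → apply pickup(C)
after:  towers=[A/D/B/E; F/G/H] holding=C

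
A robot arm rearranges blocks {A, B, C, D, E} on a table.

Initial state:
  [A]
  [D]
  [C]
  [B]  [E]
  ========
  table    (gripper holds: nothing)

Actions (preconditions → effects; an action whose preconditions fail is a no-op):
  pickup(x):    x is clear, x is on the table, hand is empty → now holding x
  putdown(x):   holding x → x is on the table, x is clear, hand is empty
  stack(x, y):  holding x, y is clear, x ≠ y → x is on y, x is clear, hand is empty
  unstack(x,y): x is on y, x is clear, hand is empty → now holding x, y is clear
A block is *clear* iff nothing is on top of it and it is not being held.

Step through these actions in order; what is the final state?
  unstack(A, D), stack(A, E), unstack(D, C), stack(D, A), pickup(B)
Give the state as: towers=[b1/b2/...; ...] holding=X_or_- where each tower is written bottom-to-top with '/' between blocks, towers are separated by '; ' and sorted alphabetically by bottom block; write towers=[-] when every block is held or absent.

towers=[B/C; E/A/D] holding=-

step 1 (unstack(A, D)): towers=[B/C/D; E] holding=A
step 2 (stack(A, E)): towers=[B/C/D; E/A] holding=-
step 3 (unstack(D, C)): towers=[B/C; E/A] holding=D
step 4 (stack(D, A)): towers=[B/C; E/A/D] holding=-
step 5 (pickup(B)) [no-op]: towers=[B/C; E/A/D] holding=-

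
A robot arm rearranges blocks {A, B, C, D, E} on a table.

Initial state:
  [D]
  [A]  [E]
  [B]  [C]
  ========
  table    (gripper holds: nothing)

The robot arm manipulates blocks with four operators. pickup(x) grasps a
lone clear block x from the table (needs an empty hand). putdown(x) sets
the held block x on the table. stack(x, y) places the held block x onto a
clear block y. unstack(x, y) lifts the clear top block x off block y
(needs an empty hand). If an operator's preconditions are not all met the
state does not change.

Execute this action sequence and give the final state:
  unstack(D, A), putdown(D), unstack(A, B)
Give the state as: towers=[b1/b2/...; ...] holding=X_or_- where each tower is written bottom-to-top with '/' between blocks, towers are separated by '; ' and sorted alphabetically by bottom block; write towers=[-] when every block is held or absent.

towers=[B; C/E; D] holding=A

step 1 (unstack(D, A)): towers=[B/A; C/E] holding=D
step 2 (putdown(D)): towers=[B/A; C/E; D] holding=-
step 3 (unstack(A, B)): towers=[B; C/E; D] holding=A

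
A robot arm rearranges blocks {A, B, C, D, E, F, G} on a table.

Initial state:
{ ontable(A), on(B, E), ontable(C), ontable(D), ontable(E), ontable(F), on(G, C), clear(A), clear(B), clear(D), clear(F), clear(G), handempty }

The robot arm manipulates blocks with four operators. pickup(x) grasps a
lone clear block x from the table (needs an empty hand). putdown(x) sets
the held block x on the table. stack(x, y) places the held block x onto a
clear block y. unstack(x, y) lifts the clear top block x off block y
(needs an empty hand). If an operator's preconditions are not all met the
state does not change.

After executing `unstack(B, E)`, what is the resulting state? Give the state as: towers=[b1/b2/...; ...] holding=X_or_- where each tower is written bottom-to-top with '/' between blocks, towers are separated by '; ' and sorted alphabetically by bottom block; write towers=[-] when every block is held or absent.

before: towers=[A; C/G; D; E/B; F] holding=-
pre[unstack(B, E)]: on(B,E) yes, clear(B) yes, handempty yes
all met → apply unstack(B, E)
after:  towers=[A; C/G; D; E; F] holding=B

towers=[A; C/G; D; E; F] holding=B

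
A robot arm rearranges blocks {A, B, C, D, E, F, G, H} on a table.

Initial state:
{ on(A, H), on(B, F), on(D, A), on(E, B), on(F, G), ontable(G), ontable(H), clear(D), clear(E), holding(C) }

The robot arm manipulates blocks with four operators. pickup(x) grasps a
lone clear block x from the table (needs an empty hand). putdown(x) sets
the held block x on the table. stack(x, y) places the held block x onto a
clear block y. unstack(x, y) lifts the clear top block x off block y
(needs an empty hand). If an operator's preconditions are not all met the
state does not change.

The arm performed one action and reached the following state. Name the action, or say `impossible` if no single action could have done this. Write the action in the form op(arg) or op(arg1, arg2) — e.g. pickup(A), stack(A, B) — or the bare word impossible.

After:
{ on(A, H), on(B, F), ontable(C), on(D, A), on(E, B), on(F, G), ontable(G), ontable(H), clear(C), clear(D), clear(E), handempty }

target: towers=[C; G/F/B/E; H/A/D] holding=-
        putdown(C) → towers=[C; G/F/B/E; H/A/D] holding=-  ← match
       stack(C, E) → towers=[G/F/B/E/C; H/A/D] holding=-
       stack(C, D) → towers=[G/F/B/E; H/A/D/C] holding=-

putdown(C)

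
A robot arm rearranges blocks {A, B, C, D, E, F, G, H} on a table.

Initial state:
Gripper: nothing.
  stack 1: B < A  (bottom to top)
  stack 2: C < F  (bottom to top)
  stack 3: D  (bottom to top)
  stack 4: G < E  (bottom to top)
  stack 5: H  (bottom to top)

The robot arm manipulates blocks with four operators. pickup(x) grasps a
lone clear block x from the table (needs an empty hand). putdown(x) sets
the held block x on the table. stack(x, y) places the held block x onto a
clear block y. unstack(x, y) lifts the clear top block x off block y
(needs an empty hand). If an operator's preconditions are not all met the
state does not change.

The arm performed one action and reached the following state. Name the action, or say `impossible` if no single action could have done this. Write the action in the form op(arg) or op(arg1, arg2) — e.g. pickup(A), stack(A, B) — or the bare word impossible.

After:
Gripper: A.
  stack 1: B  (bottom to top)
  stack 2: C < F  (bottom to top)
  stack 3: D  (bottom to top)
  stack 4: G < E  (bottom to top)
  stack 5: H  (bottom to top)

target: towers=[B; C/F; D; G/E; H] holding=A
     unstack(A, B) → towers=[B; C/F; D; G/E; H] holding=A  ← match
     unstack(E, G) → towers=[B/A; C/F; D; G; H] holding=E
         pickup(H) → towers=[B/A; C/F; D; G/E] holding=H
     unstack(F, C) → towers=[B/A; C; D; G/E; H] holding=F
         pickup(D) → towers=[B/A; C/F; G/E; H] holding=D

unstack(A, B)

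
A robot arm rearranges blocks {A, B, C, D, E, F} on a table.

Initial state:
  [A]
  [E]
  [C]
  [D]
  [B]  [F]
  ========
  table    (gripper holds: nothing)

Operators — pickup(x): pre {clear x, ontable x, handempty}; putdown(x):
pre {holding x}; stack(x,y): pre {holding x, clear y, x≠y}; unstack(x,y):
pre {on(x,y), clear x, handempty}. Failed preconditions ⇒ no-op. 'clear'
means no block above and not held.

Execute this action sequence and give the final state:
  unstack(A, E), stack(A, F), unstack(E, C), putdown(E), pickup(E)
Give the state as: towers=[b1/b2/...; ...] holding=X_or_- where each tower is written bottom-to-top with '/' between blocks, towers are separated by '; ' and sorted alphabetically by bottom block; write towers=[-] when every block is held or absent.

towers=[B/D/C; F/A] holding=E

step 1 (unstack(A, E)): towers=[B/D/C/E; F] holding=A
step 2 (stack(A, F)): towers=[B/D/C/E; F/A] holding=-
step 3 (unstack(E, C)): towers=[B/D/C; F/A] holding=E
step 4 (putdown(E)): towers=[B/D/C; E; F/A] holding=-
step 5 (pickup(E)): towers=[B/D/C; F/A] holding=E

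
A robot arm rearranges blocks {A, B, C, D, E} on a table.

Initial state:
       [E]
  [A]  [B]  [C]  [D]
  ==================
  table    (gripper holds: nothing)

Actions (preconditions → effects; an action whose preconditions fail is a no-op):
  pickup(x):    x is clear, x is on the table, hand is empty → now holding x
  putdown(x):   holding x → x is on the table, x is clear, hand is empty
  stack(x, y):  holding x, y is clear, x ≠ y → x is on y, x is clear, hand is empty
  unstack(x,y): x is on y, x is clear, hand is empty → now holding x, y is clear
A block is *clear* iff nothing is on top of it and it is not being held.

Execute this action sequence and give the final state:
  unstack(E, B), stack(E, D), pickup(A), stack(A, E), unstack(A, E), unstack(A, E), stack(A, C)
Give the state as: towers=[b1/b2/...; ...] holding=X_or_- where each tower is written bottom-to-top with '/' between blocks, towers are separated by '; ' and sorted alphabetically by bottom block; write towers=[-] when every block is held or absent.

towers=[B; C/A; D/E] holding=-

step 1 (unstack(E, B)): towers=[A; B; C; D] holding=E
step 2 (stack(E, D)): towers=[A; B; C; D/E] holding=-
step 3 (pickup(A)): towers=[B; C; D/E] holding=A
step 4 (stack(A, E)): towers=[B; C; D/E/A] holding=-
step 5 (unstack(A, E)): towers=[B; C; D/E] holding=A
step 6 (unstack(A, E)) [no-op]: towers=[B; C; D/E] holding=A
step 7 (stack(A, C)): towers=[B; C/A; D/E] holding=-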